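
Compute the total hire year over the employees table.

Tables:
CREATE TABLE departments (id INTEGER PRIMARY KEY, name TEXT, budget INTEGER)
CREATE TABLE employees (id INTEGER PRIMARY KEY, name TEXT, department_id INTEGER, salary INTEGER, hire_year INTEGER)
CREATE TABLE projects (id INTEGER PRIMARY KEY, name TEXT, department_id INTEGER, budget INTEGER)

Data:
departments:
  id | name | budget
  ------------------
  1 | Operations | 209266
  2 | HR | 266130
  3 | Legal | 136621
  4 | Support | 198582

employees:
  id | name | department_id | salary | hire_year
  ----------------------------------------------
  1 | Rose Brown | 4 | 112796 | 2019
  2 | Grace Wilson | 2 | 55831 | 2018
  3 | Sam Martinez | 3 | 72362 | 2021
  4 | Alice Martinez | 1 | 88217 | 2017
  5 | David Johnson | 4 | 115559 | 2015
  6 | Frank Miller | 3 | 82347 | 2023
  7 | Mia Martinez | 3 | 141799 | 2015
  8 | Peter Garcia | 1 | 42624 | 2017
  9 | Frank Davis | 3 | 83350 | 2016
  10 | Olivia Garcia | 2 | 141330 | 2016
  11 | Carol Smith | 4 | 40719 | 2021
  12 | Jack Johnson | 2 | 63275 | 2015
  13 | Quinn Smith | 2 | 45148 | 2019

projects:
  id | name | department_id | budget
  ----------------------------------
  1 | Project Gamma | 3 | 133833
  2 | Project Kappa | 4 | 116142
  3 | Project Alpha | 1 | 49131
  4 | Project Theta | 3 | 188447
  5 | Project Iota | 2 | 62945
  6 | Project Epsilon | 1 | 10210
SELECT SUM(hire_year) FROM employees

Execution result:
26232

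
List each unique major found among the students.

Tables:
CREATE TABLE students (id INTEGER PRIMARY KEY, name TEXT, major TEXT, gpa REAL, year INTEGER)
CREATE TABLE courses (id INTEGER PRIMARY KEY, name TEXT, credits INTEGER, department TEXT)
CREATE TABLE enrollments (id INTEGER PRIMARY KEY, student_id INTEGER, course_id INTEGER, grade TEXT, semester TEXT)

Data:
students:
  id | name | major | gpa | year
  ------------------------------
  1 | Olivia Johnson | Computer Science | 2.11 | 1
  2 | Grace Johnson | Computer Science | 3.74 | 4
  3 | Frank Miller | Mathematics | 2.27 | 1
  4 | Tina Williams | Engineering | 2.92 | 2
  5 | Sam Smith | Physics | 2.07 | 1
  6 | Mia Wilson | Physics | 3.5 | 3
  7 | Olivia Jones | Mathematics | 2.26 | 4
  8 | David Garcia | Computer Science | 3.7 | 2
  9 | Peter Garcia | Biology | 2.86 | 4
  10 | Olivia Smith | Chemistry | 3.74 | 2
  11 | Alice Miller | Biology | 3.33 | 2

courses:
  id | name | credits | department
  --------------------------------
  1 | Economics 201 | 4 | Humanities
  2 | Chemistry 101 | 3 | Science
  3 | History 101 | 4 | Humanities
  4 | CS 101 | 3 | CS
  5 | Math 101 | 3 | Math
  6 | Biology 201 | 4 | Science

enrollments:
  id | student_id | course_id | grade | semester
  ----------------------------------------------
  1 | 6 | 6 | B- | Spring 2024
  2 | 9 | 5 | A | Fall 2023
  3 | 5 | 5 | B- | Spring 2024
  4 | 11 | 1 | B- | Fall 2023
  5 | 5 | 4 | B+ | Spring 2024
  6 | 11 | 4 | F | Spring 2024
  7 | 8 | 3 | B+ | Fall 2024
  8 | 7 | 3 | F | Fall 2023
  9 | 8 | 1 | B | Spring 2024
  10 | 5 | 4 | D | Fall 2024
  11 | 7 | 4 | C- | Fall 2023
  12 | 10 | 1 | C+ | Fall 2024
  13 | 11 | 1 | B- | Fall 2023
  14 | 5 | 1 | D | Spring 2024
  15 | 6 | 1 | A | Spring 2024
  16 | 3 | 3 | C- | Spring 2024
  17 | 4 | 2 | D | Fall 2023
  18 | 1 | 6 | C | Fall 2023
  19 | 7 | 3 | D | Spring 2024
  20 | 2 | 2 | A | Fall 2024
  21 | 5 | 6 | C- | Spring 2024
SELECT DISTINCT major FROM students

Execution result:
major
Computer Science
Mathematics
Engineering
Physics
Biology
Chemistry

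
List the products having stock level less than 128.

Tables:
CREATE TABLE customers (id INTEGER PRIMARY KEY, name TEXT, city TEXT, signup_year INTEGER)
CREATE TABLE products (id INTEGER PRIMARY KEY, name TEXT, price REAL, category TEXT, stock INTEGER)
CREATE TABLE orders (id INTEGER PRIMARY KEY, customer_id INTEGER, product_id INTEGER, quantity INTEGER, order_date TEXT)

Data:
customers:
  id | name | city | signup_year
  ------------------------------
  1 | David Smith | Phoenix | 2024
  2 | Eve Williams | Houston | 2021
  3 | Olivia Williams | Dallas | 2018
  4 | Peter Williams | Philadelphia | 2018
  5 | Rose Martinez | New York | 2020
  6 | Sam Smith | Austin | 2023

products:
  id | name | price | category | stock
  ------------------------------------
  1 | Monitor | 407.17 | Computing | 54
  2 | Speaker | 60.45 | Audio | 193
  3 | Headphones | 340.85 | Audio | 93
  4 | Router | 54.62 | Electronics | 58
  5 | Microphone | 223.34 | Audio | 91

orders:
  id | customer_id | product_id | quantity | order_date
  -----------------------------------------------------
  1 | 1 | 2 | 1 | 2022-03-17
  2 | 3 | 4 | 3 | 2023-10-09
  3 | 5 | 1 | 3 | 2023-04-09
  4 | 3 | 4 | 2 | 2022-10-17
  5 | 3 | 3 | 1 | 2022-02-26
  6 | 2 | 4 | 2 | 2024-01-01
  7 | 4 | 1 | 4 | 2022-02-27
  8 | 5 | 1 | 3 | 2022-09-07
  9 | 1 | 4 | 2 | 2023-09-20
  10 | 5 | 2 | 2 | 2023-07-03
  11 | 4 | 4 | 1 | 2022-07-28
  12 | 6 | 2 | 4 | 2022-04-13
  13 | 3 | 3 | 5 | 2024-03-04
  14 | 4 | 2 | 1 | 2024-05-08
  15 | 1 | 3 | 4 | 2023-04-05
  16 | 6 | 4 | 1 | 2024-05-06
SELECT name, stock FROM products WHERE stock < 128

Execution result:
name | stock
Monitor | 54
Headphones | 93
Router | 58
Microphone | 91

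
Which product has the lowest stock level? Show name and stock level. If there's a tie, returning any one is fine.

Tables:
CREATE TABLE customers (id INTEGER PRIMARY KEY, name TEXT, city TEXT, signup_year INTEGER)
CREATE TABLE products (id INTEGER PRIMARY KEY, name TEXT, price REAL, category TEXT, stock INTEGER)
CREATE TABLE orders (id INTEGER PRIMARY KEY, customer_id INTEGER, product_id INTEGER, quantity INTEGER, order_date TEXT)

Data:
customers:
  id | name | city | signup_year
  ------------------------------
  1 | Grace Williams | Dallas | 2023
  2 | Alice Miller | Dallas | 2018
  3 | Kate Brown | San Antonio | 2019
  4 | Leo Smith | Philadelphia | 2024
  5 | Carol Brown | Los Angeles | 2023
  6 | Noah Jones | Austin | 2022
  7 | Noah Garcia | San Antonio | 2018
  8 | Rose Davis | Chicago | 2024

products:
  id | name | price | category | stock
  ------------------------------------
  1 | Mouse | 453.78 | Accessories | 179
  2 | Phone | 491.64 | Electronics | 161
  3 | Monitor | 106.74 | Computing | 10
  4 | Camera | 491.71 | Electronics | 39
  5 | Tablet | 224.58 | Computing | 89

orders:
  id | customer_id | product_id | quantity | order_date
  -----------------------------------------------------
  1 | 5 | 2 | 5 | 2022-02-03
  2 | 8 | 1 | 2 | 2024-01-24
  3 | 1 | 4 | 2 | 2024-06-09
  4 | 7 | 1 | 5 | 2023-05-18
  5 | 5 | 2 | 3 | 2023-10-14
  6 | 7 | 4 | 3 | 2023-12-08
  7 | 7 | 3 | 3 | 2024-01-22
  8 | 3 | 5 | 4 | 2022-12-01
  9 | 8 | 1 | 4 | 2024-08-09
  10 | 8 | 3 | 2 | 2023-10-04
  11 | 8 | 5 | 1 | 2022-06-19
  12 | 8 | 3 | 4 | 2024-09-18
SELECT name, stock FROM products ORDER BY stock ASC LIMIT 1

Execution result:
name | stock
Monitor | 10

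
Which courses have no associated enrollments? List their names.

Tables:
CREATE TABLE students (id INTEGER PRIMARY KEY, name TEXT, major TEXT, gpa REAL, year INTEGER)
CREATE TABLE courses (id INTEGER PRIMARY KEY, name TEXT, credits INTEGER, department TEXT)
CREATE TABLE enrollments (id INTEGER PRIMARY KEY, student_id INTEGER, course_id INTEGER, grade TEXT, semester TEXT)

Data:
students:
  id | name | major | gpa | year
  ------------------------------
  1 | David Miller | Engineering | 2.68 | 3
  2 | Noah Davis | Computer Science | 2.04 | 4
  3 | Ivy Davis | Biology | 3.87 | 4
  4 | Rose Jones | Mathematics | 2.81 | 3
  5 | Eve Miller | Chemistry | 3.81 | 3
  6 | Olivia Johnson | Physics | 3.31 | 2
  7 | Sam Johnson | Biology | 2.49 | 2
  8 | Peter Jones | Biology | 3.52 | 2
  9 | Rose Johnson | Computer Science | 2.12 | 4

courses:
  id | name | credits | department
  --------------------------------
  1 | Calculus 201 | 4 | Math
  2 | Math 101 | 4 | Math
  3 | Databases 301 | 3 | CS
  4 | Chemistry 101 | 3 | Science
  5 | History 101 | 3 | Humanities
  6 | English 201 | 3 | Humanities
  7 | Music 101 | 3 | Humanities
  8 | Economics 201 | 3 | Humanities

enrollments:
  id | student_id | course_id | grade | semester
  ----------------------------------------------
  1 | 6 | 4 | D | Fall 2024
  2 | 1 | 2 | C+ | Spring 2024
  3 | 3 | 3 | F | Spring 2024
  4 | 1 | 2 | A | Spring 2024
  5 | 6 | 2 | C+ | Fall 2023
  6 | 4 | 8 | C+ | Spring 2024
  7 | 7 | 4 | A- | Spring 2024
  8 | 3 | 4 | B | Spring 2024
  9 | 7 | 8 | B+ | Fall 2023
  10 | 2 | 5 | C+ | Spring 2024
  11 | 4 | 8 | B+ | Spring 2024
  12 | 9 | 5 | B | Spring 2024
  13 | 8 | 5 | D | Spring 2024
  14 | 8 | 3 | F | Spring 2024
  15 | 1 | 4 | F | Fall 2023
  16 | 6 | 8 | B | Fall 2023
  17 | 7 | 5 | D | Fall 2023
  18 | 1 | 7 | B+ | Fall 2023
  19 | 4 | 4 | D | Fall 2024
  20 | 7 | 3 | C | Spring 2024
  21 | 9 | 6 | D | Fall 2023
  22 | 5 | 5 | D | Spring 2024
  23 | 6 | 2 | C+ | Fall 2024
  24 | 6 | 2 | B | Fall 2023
SELECT p.name FROM courses p LEFT JOIN enrollments c ON c.course_id = p.id WHERE c.id IS NULL

Execution result:
Calculus 201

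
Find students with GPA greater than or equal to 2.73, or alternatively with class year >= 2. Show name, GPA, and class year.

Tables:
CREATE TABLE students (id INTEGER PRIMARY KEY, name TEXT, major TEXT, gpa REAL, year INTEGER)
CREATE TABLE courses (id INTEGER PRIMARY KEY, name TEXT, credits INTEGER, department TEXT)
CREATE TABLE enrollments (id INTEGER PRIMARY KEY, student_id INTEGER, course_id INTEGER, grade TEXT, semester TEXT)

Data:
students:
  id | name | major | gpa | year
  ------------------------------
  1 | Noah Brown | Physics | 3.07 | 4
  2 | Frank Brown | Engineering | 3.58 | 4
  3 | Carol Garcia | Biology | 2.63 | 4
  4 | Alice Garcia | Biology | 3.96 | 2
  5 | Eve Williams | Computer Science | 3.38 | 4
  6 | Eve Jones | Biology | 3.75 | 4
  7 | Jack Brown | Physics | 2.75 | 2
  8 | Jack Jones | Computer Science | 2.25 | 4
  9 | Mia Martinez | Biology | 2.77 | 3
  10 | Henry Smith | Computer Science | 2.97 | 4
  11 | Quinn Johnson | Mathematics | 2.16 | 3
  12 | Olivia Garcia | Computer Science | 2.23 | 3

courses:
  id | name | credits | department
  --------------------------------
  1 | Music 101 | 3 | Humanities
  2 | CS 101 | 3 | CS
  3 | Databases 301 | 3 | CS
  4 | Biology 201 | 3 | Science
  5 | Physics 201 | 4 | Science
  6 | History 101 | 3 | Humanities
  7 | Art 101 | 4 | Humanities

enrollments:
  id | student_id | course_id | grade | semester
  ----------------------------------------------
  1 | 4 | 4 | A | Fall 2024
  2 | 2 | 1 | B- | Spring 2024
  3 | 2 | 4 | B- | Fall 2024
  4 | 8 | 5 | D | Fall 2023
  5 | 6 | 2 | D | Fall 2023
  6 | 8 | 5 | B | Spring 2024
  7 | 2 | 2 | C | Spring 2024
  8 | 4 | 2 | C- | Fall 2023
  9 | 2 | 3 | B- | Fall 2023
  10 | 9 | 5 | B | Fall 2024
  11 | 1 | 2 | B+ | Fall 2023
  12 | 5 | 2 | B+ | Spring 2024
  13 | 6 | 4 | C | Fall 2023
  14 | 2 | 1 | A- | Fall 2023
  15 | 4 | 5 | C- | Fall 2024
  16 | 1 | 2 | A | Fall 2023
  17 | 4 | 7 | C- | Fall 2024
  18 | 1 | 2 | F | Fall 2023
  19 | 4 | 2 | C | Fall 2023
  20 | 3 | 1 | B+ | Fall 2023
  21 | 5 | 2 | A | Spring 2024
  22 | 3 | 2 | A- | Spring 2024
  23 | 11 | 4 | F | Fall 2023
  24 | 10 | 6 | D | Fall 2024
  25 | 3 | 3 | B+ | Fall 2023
SELECT name, gpa, year FROM students WHERE gpa >= 2.73 OR year >= 2

Execution result:
name | gpa | year
Noah Brown | 3.07 | 4
Frank Brown | 3.58 | 4
Carol Garcia | 2.63 | 4
Alice Garcia | 3.96 | 2
Eve Williams | 3.38 | 4
Eve Jones | 3.75 | 4
Jack Brown | 2.75 | 2
Jack Jones | 2.25 | 4
Mia Martinez | 2.77 | 3
Henry Smith | 2.97 | 4
Quinn Johnson | 2.16 | 3
Olivia Garcia | 2.23 | 3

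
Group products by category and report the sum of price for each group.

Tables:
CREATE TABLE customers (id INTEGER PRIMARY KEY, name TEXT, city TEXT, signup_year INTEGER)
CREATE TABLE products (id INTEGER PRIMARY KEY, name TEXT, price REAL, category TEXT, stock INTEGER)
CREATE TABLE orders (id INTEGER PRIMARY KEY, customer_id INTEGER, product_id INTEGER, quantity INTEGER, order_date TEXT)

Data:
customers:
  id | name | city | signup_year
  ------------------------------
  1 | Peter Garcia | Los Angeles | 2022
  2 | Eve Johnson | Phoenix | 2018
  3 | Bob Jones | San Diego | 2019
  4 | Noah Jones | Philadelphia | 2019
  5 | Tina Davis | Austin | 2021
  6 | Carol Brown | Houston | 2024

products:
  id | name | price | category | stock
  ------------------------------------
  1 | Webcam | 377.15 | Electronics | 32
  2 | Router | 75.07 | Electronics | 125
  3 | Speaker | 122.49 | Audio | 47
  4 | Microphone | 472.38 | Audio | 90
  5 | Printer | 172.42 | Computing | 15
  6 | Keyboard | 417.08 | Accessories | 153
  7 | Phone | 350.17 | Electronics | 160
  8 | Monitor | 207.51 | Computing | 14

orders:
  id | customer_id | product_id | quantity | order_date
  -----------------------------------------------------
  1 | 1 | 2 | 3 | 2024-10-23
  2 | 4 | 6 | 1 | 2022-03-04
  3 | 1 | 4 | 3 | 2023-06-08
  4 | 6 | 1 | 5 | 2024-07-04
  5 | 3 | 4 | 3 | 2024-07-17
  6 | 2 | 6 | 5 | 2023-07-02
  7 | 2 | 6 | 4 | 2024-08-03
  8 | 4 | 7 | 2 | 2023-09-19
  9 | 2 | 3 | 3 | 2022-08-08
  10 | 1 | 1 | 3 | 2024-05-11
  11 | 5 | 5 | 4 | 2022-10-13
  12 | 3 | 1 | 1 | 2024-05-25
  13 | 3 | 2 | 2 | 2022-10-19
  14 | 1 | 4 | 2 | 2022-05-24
SELECT category, SUM(price) AS sum_price FROM products GROUP BY category

Execution result:
category | sum_price
Accessories | 417.08
Audio | 594.87
Computing | 379.93
Electronics | 802.39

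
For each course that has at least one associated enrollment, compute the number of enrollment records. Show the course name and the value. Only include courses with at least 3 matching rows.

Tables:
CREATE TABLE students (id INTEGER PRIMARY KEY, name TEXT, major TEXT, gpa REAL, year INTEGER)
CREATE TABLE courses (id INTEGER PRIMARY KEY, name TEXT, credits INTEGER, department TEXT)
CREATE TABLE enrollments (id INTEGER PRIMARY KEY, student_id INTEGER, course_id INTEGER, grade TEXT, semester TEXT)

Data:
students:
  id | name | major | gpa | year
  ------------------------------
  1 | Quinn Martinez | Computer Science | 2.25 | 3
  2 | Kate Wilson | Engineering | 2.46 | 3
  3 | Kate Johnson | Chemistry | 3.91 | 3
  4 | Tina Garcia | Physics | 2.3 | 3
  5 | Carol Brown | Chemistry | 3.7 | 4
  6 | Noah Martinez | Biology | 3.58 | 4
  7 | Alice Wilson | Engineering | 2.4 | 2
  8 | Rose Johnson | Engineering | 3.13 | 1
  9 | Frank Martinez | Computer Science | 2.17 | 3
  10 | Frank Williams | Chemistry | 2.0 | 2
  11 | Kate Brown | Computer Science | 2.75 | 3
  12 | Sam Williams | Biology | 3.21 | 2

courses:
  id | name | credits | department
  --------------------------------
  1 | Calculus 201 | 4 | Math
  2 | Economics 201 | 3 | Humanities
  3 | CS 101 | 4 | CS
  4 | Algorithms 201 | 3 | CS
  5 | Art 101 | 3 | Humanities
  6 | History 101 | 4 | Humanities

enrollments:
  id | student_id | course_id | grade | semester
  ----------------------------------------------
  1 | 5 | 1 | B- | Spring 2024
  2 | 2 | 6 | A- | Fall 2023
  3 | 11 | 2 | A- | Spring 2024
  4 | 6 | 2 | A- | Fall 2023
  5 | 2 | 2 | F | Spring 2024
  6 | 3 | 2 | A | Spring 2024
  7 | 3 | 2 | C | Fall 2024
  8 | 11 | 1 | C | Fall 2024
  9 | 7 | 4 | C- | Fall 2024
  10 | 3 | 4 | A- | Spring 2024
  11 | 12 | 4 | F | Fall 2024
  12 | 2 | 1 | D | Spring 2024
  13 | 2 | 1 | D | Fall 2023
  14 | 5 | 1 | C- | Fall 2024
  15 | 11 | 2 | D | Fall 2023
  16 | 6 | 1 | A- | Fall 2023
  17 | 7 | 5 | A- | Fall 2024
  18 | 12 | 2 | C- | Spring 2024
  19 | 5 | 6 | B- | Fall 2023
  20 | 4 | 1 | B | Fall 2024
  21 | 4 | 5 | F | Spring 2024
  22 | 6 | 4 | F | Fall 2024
SELECT p.name, COUNT(*) AS n FROM enrollments c JOIN courses p ON c.course_id = p.id GROUP BY p.id, p.name HAVING COUNT(*) >= 3

Execution result:
name | n
Calculus 201 | 7
Economics 201 | 7
Algorithms 201 | 4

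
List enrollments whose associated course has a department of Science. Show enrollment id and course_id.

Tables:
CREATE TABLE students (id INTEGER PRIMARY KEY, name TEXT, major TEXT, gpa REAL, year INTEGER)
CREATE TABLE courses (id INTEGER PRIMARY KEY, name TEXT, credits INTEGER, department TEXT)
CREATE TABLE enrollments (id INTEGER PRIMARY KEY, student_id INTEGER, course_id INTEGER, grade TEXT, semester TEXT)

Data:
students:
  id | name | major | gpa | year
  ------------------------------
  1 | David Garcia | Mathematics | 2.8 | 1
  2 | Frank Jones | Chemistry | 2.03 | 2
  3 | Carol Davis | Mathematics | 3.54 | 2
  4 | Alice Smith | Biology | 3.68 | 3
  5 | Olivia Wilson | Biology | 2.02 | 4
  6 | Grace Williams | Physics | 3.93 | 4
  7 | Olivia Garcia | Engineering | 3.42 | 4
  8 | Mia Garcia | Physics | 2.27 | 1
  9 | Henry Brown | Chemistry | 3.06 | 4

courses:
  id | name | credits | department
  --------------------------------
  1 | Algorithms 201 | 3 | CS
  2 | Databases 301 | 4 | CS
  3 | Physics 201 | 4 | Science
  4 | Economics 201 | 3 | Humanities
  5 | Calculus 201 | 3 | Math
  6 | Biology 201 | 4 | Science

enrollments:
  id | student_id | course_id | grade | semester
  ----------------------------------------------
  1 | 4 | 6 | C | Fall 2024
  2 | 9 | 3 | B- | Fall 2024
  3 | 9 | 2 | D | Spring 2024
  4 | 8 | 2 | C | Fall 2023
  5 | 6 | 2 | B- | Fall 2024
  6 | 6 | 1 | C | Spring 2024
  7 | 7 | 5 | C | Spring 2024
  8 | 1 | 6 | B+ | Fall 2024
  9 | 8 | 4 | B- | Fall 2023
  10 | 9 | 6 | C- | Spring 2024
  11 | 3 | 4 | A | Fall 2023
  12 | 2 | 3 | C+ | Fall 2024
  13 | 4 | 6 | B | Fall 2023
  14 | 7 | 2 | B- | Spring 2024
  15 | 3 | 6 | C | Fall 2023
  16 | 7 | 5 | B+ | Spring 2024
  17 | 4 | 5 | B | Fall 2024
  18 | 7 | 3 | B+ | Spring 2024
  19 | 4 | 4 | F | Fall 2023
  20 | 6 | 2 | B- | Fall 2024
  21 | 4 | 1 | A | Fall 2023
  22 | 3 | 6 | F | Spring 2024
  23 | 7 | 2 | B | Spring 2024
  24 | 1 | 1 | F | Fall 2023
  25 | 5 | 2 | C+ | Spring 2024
SELECT id, course_id FROM enrollments WHERE course_id IN (SELECT id FROM courses WHERE department = 'Science')

Execution result:
id | course_id
1 | 6
2 | 3
8 | 6
10 | 6
12 | 3
13 | 6
15 | 6
18 | 3
22 | 6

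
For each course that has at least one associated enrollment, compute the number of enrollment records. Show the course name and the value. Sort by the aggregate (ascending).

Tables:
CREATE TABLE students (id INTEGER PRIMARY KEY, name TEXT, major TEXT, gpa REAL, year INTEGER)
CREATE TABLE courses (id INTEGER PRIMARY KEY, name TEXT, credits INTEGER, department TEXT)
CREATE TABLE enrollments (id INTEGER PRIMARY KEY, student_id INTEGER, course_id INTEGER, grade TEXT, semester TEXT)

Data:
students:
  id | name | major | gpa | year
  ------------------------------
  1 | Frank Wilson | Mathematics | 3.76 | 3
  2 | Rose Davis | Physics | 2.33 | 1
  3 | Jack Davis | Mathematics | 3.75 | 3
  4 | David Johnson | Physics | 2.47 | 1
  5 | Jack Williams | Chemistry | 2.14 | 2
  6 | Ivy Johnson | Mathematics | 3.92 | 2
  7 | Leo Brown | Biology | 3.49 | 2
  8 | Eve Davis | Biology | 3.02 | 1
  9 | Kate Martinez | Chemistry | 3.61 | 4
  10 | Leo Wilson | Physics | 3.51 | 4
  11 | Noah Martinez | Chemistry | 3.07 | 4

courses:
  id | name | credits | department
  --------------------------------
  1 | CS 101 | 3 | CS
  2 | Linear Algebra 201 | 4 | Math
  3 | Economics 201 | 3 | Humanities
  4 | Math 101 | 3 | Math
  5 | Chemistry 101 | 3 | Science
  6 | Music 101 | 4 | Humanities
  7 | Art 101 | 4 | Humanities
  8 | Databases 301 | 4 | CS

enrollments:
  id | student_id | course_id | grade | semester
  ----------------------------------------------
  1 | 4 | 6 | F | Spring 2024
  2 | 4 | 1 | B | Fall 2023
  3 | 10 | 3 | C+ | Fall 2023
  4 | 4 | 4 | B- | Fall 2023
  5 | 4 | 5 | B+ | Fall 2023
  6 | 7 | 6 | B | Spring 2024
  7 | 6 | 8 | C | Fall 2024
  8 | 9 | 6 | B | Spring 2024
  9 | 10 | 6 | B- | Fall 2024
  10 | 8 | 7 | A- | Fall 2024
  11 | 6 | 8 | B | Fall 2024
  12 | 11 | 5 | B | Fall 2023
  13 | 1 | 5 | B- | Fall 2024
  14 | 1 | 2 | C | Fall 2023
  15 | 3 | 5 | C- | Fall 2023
SELECT p.name, COUNT(*) AS n FROM enrollments c JOIN courses p ON c.course_id = p.id GROUP BY p.id, p.name ORDER BY n ASC

Execution result:
name | n
CS 101 | 1
Linear Algebra 201 | 1
Economics 201 | 1
Math 101 | 1
Art 101 | 1
Databases 301 | 2
Chemistry 101 | 4
Music 101 | 4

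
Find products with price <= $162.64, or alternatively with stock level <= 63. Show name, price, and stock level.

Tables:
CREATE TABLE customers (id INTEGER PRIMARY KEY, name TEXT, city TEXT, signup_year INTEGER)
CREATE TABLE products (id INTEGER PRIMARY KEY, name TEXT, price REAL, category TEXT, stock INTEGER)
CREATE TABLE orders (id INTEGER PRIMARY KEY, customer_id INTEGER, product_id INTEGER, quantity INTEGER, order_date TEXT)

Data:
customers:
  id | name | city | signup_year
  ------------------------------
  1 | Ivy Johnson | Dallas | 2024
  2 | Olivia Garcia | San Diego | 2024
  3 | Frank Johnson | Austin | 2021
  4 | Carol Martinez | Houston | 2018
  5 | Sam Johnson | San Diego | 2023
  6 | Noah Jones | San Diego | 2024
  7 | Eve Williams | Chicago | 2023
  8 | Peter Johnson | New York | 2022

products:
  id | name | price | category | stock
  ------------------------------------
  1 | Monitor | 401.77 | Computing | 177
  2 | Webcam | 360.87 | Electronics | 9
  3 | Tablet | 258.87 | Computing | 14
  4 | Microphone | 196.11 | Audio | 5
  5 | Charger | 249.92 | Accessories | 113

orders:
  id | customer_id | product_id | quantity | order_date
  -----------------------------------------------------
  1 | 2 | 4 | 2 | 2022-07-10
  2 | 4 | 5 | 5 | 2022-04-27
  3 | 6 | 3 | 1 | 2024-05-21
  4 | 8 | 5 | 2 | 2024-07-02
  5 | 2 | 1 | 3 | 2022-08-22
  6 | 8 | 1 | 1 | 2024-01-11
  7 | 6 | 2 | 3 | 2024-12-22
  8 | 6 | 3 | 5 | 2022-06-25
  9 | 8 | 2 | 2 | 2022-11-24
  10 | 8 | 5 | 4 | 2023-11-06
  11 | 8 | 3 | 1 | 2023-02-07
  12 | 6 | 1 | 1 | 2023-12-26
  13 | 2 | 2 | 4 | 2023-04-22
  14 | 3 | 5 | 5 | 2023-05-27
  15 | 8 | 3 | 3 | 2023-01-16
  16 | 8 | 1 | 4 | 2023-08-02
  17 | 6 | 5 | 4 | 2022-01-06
SELECT name, price, stock FROM products WHERE price <= 162.64 OR stock <= 63

Execution result:
name | price | stock
Webcam | 360.87 | 9
Tablet | 258.87 | 14
Microphone | 196.11 | 5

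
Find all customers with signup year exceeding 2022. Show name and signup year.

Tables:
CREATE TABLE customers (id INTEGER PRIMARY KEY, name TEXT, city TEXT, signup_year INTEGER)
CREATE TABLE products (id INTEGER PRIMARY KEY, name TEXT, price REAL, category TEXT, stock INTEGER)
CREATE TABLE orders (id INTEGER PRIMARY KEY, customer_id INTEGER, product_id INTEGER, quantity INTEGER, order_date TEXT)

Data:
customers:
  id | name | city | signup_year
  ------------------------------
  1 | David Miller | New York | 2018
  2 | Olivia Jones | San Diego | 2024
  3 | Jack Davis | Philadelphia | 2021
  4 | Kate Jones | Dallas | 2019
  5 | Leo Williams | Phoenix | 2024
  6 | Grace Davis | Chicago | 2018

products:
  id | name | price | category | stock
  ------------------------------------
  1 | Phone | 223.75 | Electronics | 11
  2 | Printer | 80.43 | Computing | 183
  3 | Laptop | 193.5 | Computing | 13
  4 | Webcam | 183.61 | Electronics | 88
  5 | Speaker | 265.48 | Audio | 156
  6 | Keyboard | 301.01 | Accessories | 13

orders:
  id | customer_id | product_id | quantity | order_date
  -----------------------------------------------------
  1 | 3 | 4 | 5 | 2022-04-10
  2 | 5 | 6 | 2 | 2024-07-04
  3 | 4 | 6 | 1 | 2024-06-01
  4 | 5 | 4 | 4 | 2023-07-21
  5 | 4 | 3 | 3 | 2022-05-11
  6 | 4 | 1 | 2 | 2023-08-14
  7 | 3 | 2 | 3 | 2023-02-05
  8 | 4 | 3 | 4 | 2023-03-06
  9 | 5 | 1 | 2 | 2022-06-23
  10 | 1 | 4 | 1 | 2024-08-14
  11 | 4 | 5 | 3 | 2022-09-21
SELECT name, signup_year FROM customers WHERE signup_year > 2022

Execution result:
name | signup_year
Olivia Jones | 2024
Leo Williams | 2024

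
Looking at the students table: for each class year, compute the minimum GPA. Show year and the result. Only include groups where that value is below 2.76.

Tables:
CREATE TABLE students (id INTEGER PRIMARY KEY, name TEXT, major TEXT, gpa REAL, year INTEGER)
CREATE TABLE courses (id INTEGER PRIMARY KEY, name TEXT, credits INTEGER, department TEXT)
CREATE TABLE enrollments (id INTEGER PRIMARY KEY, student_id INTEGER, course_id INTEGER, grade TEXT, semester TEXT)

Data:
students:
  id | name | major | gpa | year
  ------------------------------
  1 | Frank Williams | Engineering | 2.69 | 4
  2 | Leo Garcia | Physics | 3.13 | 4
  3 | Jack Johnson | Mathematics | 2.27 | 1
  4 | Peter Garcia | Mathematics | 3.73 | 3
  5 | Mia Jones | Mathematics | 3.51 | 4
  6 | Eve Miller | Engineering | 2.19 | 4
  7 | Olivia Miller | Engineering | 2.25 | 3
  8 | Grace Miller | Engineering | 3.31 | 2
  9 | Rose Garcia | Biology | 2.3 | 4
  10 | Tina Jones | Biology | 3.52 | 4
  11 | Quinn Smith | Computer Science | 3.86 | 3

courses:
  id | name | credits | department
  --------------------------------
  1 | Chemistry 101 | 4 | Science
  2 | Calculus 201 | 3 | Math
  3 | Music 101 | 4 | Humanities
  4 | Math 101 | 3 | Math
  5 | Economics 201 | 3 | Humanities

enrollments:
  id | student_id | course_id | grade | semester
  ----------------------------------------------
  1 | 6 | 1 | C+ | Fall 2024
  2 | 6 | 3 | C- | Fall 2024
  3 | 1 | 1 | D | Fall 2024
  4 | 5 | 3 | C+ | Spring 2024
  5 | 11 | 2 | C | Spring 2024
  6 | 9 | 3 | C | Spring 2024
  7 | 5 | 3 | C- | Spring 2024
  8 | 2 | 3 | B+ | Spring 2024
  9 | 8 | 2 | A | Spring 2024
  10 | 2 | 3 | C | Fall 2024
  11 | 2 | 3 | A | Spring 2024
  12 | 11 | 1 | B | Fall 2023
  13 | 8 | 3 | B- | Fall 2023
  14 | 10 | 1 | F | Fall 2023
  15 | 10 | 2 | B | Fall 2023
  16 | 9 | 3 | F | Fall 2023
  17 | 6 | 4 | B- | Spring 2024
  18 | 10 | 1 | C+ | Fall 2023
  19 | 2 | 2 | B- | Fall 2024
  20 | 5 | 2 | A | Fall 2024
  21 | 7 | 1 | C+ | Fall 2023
SELECT year, MIN(gpa) AS min_gpa FROM students GROUP BY year HAVING MIN(gpa) < 2.76

Execution result:
year | min_gpa
1 | 2.27
3 | 2.25
4 | 2.19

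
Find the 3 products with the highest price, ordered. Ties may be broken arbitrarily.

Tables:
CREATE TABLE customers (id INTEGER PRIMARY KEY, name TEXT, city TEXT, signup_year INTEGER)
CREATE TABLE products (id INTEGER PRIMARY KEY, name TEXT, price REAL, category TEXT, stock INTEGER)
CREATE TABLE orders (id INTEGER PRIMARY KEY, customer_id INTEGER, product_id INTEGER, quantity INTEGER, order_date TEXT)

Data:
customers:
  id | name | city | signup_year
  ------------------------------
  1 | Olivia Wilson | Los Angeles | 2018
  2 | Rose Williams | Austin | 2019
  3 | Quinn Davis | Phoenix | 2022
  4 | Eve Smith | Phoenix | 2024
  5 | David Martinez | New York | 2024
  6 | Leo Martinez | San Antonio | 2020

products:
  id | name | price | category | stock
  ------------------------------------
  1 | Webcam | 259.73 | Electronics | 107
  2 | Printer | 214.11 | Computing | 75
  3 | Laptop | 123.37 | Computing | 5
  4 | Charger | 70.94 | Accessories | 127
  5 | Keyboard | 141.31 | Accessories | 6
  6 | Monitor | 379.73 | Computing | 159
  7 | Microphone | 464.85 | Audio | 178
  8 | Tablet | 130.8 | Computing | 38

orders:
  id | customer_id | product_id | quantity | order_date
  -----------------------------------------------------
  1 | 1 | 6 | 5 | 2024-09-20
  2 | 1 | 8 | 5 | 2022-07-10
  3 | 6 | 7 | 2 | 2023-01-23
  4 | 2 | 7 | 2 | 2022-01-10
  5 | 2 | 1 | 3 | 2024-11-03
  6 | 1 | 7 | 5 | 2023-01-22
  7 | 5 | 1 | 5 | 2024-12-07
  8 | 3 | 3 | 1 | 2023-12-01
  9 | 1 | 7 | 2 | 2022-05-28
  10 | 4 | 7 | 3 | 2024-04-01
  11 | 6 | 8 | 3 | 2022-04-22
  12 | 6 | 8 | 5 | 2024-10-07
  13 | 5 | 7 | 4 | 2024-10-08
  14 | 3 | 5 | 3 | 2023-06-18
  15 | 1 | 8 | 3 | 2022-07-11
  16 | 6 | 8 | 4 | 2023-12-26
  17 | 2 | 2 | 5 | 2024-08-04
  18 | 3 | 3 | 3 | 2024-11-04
SELECT name, price FROM products ORDER BY price DESC LIMIT 3

Execution result:
name | price
Microphone | 464.85
Monitor | 379.73
Webcam | 259.73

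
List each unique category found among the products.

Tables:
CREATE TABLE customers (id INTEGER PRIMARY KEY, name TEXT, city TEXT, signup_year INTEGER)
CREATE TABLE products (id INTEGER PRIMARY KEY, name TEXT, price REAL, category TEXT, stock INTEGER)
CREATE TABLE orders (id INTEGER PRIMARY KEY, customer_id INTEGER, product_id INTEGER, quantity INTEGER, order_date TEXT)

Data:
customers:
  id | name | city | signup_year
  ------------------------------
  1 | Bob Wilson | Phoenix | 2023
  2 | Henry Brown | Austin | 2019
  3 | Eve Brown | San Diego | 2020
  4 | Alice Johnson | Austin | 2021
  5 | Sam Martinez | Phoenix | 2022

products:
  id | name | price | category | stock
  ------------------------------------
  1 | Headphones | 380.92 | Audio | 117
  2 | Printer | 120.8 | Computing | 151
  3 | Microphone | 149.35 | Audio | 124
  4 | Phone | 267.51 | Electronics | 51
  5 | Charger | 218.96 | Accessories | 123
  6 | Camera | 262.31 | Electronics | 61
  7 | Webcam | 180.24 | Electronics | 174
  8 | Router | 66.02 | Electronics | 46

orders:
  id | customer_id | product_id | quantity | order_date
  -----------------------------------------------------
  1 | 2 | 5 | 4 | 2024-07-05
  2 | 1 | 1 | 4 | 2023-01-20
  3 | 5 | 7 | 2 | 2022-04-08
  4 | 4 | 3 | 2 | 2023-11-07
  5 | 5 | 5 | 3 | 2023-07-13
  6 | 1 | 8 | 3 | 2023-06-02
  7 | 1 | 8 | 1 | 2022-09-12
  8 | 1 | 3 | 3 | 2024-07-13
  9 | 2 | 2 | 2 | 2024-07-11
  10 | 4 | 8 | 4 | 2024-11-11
SELECT DISTINCT category FROM products

Execution result:
category
Audio
Computing
Electronics
Accessories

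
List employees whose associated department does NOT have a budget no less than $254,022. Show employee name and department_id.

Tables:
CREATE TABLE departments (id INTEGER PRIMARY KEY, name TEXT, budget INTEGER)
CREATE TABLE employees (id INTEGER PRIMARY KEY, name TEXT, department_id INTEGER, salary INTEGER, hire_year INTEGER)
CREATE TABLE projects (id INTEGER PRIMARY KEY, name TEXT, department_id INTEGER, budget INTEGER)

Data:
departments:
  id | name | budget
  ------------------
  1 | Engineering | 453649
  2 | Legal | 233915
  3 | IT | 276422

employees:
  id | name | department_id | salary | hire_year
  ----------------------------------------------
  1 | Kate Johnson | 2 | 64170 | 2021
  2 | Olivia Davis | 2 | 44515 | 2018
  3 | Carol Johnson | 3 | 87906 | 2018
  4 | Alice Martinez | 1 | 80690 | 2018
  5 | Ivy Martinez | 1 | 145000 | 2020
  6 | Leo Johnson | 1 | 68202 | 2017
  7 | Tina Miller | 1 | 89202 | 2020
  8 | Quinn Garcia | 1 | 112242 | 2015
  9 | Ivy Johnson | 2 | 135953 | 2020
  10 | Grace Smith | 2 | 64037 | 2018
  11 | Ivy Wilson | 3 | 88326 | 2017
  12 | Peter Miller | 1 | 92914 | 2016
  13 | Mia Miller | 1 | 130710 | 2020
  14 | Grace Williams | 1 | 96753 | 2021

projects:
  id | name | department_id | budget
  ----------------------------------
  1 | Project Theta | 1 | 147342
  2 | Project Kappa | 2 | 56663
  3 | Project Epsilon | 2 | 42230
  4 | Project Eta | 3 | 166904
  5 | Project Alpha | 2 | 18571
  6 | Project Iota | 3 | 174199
SELECT name, department_id FROM employees WHERE department_id NOT IN (SELECT id FROM departments WHERE budget >= 254022)

Execution result:
name | department_id
Kate Johnson | 2
Olivia Davis | 2
Ivy Johnson | 2
Grace Smith | 2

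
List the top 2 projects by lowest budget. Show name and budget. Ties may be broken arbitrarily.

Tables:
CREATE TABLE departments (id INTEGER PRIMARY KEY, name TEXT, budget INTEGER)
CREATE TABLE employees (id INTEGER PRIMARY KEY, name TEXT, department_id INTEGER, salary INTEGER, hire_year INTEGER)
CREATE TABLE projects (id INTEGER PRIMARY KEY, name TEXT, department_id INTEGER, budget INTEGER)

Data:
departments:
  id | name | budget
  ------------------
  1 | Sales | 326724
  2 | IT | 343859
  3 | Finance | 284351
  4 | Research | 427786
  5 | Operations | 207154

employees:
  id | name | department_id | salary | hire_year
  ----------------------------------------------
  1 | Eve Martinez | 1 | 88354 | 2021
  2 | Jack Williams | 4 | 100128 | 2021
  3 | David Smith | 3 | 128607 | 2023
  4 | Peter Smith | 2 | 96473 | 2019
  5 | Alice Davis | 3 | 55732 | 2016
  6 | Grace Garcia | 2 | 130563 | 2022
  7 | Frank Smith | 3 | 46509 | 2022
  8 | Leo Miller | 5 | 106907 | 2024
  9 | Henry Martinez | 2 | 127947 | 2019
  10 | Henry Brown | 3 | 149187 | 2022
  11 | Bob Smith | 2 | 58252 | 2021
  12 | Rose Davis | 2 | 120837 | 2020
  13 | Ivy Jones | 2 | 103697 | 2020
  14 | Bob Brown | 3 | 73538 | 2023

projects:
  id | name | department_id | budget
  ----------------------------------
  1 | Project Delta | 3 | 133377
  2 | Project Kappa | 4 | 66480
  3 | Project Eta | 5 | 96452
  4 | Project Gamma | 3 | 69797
SELECT name, budget FROM projects ORDER BY budget ASC LIMIT 2

Execution result:
name | budget
Project Kappa | 66480
Project Gamma | 69797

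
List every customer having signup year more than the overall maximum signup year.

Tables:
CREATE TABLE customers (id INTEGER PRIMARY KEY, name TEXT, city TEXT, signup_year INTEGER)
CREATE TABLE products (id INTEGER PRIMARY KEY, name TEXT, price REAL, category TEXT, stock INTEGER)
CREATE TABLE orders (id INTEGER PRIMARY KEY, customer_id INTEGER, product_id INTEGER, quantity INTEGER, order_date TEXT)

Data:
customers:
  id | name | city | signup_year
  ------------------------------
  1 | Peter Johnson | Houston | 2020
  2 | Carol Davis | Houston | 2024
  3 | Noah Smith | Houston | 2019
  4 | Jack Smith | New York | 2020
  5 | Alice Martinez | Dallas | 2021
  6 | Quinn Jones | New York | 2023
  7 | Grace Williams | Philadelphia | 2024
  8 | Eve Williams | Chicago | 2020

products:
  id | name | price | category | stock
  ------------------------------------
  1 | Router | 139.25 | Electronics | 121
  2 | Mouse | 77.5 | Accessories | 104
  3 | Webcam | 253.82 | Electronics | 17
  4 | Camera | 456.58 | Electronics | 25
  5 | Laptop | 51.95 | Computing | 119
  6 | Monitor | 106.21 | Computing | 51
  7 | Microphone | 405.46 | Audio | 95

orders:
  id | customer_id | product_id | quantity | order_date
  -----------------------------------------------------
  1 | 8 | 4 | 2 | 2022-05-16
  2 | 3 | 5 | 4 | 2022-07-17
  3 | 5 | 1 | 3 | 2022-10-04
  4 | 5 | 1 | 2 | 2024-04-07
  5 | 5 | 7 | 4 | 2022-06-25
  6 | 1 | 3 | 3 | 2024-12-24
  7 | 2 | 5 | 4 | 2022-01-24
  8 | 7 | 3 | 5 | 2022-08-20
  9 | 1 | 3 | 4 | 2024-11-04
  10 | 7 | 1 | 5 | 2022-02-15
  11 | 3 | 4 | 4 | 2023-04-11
SELECT name, signup_year FROM customers WHERE signup_year > (SELECT MAX(signup_year) FROM customers)

Execution result:
(no rows)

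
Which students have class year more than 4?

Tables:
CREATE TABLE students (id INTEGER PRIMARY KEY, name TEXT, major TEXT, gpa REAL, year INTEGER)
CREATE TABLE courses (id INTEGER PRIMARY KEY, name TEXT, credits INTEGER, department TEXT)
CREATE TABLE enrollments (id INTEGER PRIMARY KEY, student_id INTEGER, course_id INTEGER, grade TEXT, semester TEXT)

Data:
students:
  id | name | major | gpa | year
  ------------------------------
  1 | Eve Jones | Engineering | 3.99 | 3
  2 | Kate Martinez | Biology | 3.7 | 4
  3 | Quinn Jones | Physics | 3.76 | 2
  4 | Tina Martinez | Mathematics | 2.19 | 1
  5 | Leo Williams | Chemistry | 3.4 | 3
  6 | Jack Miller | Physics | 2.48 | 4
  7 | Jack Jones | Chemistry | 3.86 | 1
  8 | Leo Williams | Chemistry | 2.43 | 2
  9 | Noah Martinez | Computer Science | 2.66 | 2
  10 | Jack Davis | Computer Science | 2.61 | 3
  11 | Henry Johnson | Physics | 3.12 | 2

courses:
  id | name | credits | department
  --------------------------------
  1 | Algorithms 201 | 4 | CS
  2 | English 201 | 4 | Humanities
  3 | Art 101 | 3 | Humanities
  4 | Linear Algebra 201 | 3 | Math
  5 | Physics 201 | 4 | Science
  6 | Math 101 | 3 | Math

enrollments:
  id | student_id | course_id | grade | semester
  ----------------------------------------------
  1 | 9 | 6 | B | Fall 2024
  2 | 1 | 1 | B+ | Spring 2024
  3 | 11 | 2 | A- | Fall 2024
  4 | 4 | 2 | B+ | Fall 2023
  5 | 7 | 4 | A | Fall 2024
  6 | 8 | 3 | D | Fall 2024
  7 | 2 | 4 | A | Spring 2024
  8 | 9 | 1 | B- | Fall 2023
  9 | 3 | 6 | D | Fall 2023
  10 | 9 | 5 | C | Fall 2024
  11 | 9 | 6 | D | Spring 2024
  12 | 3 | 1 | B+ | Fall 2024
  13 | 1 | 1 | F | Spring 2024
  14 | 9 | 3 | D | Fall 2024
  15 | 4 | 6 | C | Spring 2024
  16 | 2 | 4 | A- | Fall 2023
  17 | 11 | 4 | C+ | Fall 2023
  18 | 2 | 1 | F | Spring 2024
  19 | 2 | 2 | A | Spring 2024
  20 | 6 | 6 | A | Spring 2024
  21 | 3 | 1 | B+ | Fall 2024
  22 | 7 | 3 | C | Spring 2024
SELECT name, year FROM students WHERE year > 4

Execution result:
(no rows)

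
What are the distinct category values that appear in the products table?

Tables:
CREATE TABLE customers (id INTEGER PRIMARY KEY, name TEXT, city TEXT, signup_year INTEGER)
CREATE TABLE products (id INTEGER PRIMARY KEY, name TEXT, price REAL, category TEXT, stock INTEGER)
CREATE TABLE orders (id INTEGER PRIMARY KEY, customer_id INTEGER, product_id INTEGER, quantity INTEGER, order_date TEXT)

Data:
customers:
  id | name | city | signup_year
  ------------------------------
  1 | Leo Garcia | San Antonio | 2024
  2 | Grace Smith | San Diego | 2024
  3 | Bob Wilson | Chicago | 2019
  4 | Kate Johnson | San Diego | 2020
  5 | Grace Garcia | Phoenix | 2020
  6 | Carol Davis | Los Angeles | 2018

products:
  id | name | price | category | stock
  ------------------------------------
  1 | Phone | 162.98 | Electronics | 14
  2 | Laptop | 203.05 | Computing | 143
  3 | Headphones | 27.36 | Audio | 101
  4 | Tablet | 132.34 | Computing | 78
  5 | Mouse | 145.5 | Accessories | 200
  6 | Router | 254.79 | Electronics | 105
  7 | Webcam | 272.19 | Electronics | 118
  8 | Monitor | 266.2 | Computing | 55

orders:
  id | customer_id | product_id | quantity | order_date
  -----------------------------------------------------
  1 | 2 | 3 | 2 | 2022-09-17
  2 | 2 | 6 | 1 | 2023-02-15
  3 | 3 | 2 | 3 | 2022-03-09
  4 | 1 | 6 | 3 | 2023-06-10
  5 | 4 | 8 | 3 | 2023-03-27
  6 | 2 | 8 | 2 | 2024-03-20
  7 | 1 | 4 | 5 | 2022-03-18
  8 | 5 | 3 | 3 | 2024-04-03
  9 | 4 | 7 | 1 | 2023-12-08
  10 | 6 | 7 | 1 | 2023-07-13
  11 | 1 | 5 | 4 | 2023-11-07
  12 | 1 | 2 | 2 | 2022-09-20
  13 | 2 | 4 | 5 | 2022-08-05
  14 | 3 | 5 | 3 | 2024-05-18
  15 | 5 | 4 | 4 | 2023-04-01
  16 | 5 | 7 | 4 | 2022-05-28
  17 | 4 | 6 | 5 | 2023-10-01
SELECT DISTINCT category FROM products

Execution result:
category
Electronics
Computing
Audio
Accessories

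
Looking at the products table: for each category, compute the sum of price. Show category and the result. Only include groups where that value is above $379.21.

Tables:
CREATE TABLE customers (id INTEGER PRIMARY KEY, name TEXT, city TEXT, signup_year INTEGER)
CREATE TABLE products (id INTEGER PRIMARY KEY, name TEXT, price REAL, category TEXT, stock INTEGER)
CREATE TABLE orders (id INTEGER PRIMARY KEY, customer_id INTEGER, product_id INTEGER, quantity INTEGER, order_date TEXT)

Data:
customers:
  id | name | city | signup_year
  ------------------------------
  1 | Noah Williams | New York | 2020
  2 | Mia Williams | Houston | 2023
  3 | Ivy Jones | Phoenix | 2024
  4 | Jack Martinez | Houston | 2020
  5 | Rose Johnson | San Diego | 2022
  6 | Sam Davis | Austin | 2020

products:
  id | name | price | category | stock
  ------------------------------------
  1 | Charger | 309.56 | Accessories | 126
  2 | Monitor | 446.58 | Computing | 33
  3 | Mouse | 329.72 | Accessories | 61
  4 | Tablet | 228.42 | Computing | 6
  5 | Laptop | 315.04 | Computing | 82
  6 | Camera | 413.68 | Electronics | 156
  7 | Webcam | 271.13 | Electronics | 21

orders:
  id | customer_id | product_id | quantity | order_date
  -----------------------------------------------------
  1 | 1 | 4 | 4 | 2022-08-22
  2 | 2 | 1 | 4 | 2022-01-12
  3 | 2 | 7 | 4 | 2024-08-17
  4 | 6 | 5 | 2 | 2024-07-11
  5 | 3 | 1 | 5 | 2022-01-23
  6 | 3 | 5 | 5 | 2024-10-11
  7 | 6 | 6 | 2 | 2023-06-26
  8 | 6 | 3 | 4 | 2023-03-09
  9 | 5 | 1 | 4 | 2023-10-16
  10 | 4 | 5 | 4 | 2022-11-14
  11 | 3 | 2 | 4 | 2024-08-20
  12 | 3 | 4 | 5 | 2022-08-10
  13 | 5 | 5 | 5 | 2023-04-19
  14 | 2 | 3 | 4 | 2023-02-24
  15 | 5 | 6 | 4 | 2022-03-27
SELECT category, SUM(price) AS sum_price FROM products GROUP BY category HAVING SUM(price) > 379.21

Execution result:
category | sum_price
Accessories | 639.28
Computing | 990.04
Electronics | 684.81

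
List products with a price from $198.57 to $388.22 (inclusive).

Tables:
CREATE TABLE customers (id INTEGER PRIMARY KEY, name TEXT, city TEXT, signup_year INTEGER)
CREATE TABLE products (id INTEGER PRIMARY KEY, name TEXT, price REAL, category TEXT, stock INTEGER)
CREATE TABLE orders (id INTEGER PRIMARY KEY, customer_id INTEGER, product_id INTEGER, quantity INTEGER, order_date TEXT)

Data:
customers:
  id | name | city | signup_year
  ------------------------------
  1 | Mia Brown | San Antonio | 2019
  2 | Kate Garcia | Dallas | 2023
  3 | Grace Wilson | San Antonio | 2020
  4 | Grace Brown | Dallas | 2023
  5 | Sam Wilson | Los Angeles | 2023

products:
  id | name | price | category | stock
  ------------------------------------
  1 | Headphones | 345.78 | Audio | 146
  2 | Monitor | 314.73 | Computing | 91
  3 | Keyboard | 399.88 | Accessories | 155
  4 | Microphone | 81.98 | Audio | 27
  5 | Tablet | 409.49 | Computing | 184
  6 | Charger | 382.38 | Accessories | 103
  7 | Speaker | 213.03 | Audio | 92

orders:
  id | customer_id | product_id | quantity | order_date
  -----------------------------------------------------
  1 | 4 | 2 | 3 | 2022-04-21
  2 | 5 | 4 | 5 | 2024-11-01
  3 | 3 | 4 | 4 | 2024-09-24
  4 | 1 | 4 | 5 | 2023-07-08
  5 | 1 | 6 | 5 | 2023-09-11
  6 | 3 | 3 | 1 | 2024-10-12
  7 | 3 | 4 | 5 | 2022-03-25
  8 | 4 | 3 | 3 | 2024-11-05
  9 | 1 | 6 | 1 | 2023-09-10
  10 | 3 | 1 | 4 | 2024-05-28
SELECT name, price FROM products WHERE price BETWEEN 198.57 AND 388.22

Execution result:
name | price
Headphones | 345.78
Monitor | 314.73
Charger | 382.38
Speaker | 213.03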